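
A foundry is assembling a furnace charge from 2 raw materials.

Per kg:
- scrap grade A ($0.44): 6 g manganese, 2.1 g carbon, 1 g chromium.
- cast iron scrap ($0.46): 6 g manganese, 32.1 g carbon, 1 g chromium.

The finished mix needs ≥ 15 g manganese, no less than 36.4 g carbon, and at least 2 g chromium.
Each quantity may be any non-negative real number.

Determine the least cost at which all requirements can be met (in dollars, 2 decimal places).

Set it up as a linear program. Let x1 = kg of scrap grade A, x2 = kg of cast iron scrap.
Minimise 0.44x1 + 0.46x2 s.t.:
  6x1 + 6x2 ≥ 15   (manganese)
  2.1x1 + 32.1x2 ≥ 36.4   (carbon)
  1x1 + 1x2 ≥ 2   (chromium)
  x1, x2 ≥ 0.
Both inputs are positive at the optimum. Binding constraints: manganese and carbon.
Optimal quantities: scrap grade A = 1.462 kg, cast iron scrap = 1.038 kg.
Cost = 0.44·1.462 + 0.46·1.038 = 1.1208.

$1.12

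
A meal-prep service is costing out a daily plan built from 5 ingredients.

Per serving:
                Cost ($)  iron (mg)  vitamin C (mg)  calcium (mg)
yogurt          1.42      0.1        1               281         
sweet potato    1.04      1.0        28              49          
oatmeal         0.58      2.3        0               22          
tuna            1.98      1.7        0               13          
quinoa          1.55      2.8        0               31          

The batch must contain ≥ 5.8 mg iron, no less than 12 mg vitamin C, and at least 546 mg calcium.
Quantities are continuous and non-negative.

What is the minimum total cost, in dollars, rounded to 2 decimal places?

This is a linear program. Let x1 = servings of yogurt, x2 = servings of sweet potato, x3 = servings of oatmeal, x4 = servings of tuna, x5 = servings of quinoa.
Minimize 1.42x1 + 1.04x2 + 0.58x3 + 1.98x4 + 1.55x5 subject to:
  0.1x1 + 1x2 + 2.3x3 + 1.7x4 + 2.8x5 ≥ 5.8   (iron)
  1x1 + 28x2 ≥ 12   (vitamin C)
  281x1 + 49x2 + 22x3 + 13x4 + 31x5 ≥ 546   (calcium)
  x1, x2, x3, x4, x5 ≥ 0.
At the optimum only yogurt, sweet potato, oatmeal are positive (tuna, quinoa = 0). Binding constraints: iron, vitamin C, calcium.
So yogurt = 1.7 servings, sweet potato = 0.3679 servings, oatmeal = 2.288 servings.
Total cost: 1.42·1.7 + 1.04·0.3679 + 0.58·2.288 = 4.1237.

$4.12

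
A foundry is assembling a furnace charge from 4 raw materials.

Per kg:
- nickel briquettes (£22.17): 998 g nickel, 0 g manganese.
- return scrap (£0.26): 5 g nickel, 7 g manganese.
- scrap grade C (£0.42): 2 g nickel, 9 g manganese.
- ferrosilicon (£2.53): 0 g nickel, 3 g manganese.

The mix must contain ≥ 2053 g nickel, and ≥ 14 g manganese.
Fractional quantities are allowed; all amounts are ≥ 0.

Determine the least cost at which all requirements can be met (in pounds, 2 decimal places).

£45.90

Treat it as an LP. Let x1 = kg of nickel briquettes, x2 = kg of return scrap, x3 = kg of scrap grade C, x4 = kg of ferrosilicon.
Minimise 22.17x1 + 0.26x2 + 0.42x3 + 2.53x4 s.t.:
  998x1 + 5x2 + 2x3 ≥ 2053   (nickel)
  7x2 + 9x3 + 3x4 ≥ 14   (manganese)
  x1, x2, x3, x4 ≥ 0.
The optimal basis is {nickel briquettes, return scrap}; scrap grade C, ferrosilicon drop out. There the nickel and manganese constraints are tight.
That vertex is x1 = 2.047, x2 = 2.
Cost = 22.17·2.047 + 0.26·2 = 45.9020.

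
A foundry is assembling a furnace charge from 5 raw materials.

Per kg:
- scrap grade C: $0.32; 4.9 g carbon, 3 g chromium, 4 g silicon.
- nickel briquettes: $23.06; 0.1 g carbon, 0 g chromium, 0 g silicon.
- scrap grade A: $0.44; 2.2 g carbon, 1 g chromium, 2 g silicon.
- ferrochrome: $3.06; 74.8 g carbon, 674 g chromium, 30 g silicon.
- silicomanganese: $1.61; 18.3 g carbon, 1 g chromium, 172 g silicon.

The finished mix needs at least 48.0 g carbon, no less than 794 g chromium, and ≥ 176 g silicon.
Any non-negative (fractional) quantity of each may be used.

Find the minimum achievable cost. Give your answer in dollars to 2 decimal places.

$4.92

Let x1 = kg of scrap grade C, x2 = kg of nickel briquettes, x3 = kg of scrap grade A, x4 = kg of ferrochrome, x5 = kg of silicomanganese.
Minimize 0.32x1 + 23.06x2 + 0.44x3 + 3.06x4 + 1.61x5 subject to:
  4.9x1 + 0.1x2 + 2.2x3 + 74.8x4 + 18.3x5 ≥ 48   (carbon)
  3x1 + 1x3 + 674x4 + 1x5 ≥ 794   (chromium)
  4x1 + 2x3 + 30x4 + 172x5 ≥ 176   (silicon)
  x1, x2, x3, x4, x5 ≥ 0.
The minimum-cost mix takes nothing from scrap grade C, nickel briquettes, scrap grade A — only ferrochrome, silicomanganese. There the chromium and silicon constraints are tight.
Solving gives x4 = 1.177, x5 = 0.818.
Total cost: 3.06·1.177 + 1.61·0.818 = 4.9186.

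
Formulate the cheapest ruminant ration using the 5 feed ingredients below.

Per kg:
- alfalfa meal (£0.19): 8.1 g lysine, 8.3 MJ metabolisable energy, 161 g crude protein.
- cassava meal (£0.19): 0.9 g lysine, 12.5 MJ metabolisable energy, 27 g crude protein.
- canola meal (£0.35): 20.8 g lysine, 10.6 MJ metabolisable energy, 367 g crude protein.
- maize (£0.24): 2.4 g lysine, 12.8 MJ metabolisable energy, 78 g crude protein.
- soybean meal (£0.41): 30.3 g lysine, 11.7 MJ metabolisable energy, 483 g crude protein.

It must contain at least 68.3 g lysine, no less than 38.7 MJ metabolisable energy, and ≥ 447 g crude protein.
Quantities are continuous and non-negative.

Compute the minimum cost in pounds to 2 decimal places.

£1.10

This is a linear program. Let x1 = kg of alfalfa meal, x2 = kg of cassava meal, x3 = kg of canola meal, x4 = kg of maize, x5 = kg of soybean meal.
min 0.19x1 + 0.19x2 + 0.35x3 + 0.24x4 + 0.41x5 subject to:
  8.1x1 + 0.9x2 + 20.8x3 + 2.4x4 + 30.3x5 ≥ 68.3   (lysine)
  8.3x1 + 12.5x2 + 10.6x3 + 12.8x4 + 11.7x5 ≥ 38.7   (metabolisable energy)
  161x1 + 27x2 + 367x3 + 78x4 + 483x5 ≥ 447   (crude protein)
  x1, x2, x3, x4, x5 ≥ 0.
The cheapest feasible vertex uses only cassava meal, soybean meal; alfalfa meal, canola meal, maize are not used. There the lysine and metabolisable energy constraints are tight.
Solving gives x2 = 1.014, x5 = 2.224.
Total cost: 0.19·1.014 + 0.41·2.224 = 1.1045.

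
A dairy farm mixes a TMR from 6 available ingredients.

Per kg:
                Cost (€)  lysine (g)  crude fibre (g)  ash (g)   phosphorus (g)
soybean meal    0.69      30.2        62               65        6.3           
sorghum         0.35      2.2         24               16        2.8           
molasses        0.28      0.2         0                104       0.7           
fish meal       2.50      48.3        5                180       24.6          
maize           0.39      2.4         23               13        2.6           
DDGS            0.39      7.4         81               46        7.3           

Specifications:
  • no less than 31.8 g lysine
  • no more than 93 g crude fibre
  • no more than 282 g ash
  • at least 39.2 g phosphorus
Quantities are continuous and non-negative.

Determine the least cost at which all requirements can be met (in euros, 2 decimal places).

€3.61

Let x1 = kg of soybean meal, x2 = kg of sorghum, x3 = kg of molasses, x4 = kg of fish meal, x5 = kg of maize, x6 = kg of DDGS.
Minimize 0.69x1 + 0.35x2 + 0.28x3 + 2.5x4 + 0.39x5 + 0.39x6 subject to:
  30.2x1 + 2.2x2 + 0.2x3 + 48.3x4 + 2.4x5 + 7.4x6 ≥ 31.8   (lysine)
  62x1 + 24x2 + 5x4 + 23x5 + 81x6 ≤ 93   (crude fibre)
  65x1 + 16x2 + 104x3 + 180x4 + 13x5 + 46x6 ≤ 282   (ash)
  6.3x1 + 2.8x2 + 0.7x3 + 24.6x4 + 2.6x5 + 7.3x6 ≥ 39.2   (phosphorus)
  x1, x2, x3, x4, x5, x6 ≥ 0.
The optimal basis is {fish meal, DDGS}; soybean meal, sorghum, molasses, maize drop out. Binding constraints: crude fibre and phosphorus.
Solving gives x4 = 1.276, x6 = 1.069.
Hence cost = 2.5·1.276 + 0.39·1.069 = €3.6069.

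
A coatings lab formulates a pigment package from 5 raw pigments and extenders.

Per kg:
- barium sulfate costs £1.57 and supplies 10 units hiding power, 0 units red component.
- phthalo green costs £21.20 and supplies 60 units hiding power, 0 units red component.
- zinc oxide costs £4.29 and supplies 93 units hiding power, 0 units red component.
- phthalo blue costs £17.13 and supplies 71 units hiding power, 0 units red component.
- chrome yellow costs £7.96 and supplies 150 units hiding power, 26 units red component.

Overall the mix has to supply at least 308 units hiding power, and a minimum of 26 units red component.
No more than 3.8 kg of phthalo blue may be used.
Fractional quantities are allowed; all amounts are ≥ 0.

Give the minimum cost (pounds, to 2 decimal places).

Treat it as an LP. Let x1 = kg of barium sulfate, x2 = kg of phthalo green, x3 = kg of zinc oxide, x4 = kg of phthalo blue, x5 = kg of chrome yellow.
Minimize 1.57x1 + 21.2x2 + 4.29x3 + 17.13x4 + 7.96x5 s.t.:
  10x1 + 60x2 + 93x3 + 71x4 + 150x5 ≥ 308   (hiding power)
  26x5 ≥ 26   (red component)
  x4 ≤ 3.8
  x1, x2, x3, x4, x5 ≥ 0.
The optimal basis is {zinc oxide, chrome yellow}; barium sulfate, phthalo green, phthalo blue drop out. The hiding power and red component requirements are met with equality.
Solving gives x3 = 1.699, x5 = 1.
Cost = 4.29·1.699 + 7.96·1 = 15.2487.

£15.25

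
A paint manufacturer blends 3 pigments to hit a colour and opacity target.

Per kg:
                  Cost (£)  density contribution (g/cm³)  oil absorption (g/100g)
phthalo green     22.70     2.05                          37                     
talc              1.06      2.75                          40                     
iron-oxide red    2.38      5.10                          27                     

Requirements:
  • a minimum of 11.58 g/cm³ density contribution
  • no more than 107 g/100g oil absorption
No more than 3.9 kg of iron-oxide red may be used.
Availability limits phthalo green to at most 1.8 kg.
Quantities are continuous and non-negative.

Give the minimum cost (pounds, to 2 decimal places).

Treat it as an LP. Let x1 = kg of phthalo green, x2 = kg of talc, x3 = kg of iron-oxide red.
Minimize 22.7x1 + 1.06x2 + 2.38x3 s.t.:
  2.05x1 + 2.75x2 + 5.1x3 ≥ 11.58   (density contribution)
  37x1 + 40x2 + 27x3 ≤ 107   (oil absorption)
  x3 ≤ 3.9
  x1 ≤ 1.8
  x1, x2, x3 ≥ 0.
At the optimum only talc, iron-oxide red are positive (phthalo green = 0). There the density contribution and oil absorption constraints are tight.
That vertex is x2 = 1.796, x3 = 1.302.
Cost = 1.06·1.796 + 2.38·1.302 = 5.0025.

£5.00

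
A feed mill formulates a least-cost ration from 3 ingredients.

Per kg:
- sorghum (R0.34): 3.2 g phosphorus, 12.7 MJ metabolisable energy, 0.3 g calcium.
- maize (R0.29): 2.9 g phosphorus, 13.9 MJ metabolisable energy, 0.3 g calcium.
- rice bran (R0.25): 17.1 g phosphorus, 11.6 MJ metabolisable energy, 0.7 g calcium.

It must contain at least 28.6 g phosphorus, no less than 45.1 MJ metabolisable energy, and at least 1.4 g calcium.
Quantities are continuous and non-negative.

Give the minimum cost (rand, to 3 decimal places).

Treat it as an LP. Let x1 = kg of sorghum, x2 = kg of maize, x3 = kg of rice bran.
min 0.34x1 + 0.29x2 + 0.25x3 subject to:
  3.2x1 + 2.9x2 + 17.1x3 ≥ 28.6   (phosphorus)
  12.7x1 + 13.9x2 + 11.6x3 ≥ 45.1   (metabolisable energy)
  0.3x1 + 0.3x2 + 0.7x3 ≥ 1.4   (calcium)
  x1, x2, x3 ≥ 0.
The cheapest feasible vertex uses only maize, rice bran; sorghum is not used. Binding constraints: phosphorus and metabolisable energy.
That vertex is x2 = 2.154, x3 = 1.307.
Hence cost = 0.29·2.154 + 0.25·1.307 = R0.95141.

R0.951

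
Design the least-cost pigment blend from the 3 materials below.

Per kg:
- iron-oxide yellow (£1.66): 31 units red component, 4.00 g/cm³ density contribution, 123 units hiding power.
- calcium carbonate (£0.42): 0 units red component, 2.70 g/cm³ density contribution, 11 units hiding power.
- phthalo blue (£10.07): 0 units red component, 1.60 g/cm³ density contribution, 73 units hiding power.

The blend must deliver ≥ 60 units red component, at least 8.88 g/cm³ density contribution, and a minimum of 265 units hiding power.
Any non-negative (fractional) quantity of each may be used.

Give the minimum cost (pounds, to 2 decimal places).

£3.61

Set it up as a linear program. Let x1 = kg of iron-oxide yellow, x2 = kg of calcium carbonate, x3 = kg of phthalo blue.
Minimise 1.66x1 + 0.42x2 + 10.07x3 with:
  31x1 ≥ 60   (red component)
  4x1 + 2.7x2 + 1.6x3 ≥ 8.88   (density contribution)
  123x1 + 11x2 + 73x3 ≥ 265   (hiding power)
  x1, x2, x3 ≥ 0.
The minimum-cost mix takes nothing from phthalo blue — only iron-oxide yellow, calcium carbonate. The density contribution and hiding power requirements are met with equality.
Optimal quantities: iron-oxide yellow = 2.144 kg, calcium carbonate = 0.1119 kg.
Total cost: 1.66·2.144 + 0.42·0.1119 = 3.6060.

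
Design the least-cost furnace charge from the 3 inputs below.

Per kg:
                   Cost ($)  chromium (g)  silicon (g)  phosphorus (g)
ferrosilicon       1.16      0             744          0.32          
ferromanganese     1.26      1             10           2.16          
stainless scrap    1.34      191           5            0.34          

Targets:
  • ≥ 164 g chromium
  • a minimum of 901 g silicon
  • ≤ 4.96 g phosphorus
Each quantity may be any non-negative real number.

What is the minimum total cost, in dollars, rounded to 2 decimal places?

$2.55

Treat it as an LP. Let x1 = kg of ferrosilicon, x2 = kg of ferromanganese, x3 = kg of stainless scrap.
Minimize 1.16x1 + 1.26x2 + 1.34x3 subject to:
  1x2 + 191x3 ≥ 164   (chromium)
  744x1 + 10x2 + 5x3 ≥ 901   (silicon)
  0.32x1 + 2.16x2 + 0.34x3 ≤ 4.96   (phosphorus)
  x1, x2, x3 ≥ 0.
The minimum-cost mix takes nothing from ferromanganese — only ferrosilicon, stainless scrap. The chromium and silicon requirements are met with equality.
Optimal quantities: ferrosilicon = 1.205 kg, stainless scrap = 0.8586 kg.
Total cost: 1.16·1.205 + 1.34·0.8586 = 2.5483.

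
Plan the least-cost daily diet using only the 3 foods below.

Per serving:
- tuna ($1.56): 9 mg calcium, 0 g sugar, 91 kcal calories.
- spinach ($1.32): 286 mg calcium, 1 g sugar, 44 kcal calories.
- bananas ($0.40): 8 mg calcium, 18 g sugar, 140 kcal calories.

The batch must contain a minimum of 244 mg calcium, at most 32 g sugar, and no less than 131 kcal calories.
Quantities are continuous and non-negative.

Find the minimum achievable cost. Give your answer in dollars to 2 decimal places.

$1.37

Let x1 = servings of tuna, x2 = servings of spinach, x3 = servings of bananas.
Minimize 1.56x1 + 1.32x2 + 0.4x3 s.t.:
  9x1 + 286x2 + 8x3 ≥ 244   (calcium)
  1x2 + 18x3 ≤ 32   (sugar)
  91x1 + 44x2 + 140x3 ≥ 131   (calories)
  x1, x2, x3 ≥ 0.
The minimum-cost mix takes nothing from tuna — only spinach, bananas. The calcium and calories requirements are met with equality.
So spinach = 0.8343 servings, bananas = 0.6735 servings.
Total cost: 1.32·0.8343 + 0.4·0.6735 = 1.3707.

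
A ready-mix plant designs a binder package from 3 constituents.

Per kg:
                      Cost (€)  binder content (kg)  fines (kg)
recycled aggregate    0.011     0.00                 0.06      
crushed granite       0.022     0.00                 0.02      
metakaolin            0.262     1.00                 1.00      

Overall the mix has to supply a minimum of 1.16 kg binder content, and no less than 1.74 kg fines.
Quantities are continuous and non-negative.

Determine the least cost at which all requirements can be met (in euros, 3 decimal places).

Let x1 = kg of recycled aggregate, x2 = kg of crushed granite, x3 = kg of metakaolin.
Minimise 0.011x1 + 0.022x2 + 0.262x3 subject to:
  1x3 ≥ 1.16   (binder content)
  0.06x1 + 0.02x2 + 1x3 ≥ 1.74   (fines)
  x1, x2, x3 ≥ 0.
The minimum-cost mix takes nothing from crushed granite — only recycled aggregate, metakaolin. The binder content and fines requirements are met with equality.
That vertex is x1 = 9.667, x3 = 1.16.
Total cost: 0.011·9.667 + 0.262·1.16 = 0.41026.

€0.410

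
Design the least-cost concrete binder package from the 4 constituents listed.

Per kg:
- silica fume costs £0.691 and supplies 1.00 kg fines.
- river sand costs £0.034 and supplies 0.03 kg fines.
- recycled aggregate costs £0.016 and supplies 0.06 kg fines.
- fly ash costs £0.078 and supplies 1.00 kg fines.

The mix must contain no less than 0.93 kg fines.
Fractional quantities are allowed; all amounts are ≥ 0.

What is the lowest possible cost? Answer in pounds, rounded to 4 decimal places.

£0.0725

This is a linear program. Let x1 = kg of silica fume, x2 = kg of river sand, x3 = kg of recycled aggregate, x4 = kg of fly ash.
Minimize 0.691x1 + 0.034x2 + 0.016x3 + 0.078x4 subject to:
  1x1 + 0.03x2 + 0.06x3 + 1x4 ≥ 0.93   (fines)
  x1, x2, x3, x4 ≥ 0.
At the optimum only fly ash is positive (silica fume, river sand, recycled aggregate = 0). Binding constraint: fines.
Solving gives x4 = 0.93.
Hence cost = 0.078·0.93 = £0.072540.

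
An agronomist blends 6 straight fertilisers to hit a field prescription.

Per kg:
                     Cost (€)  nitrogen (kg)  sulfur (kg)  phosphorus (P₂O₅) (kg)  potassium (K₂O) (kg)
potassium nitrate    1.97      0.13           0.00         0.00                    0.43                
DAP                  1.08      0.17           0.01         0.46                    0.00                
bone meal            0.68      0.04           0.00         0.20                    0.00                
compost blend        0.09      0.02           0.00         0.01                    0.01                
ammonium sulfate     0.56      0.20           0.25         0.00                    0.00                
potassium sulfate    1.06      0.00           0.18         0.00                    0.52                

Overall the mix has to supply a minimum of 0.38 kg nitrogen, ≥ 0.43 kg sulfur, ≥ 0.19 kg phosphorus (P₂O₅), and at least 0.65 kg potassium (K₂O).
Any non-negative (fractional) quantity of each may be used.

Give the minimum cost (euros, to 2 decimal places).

€2.64

Treat it as an LP. Let x1 = kg of potassium nitrate, x2 = kg of DAP, x3 = kg of bone meal, x4 = kg of compost blend, x5 = kg of ammonium sulfate, x6 = kg of potassium sulfate.
min 1.97x1 + 1.08x2 + 0.68x3 + 0.09x4 + 0.56x5 + 1.06x6 subject to:
  0.13x1 + 0.17x2 + 0.04x3 + 0.02x4 + 0.2x5 ≥ 0.38   (nitrogen)
  0.01x2 + 0.25x5 + 0.18x6 ≥ 0.43   (sulfur)
  0.46x2 + 0.2x3 + 0.01x4 ≥ 0.19   (phosphorus (P₂O₅))
  0.43x1 + 0.01x4 + 0.52x6 ≥ 0.65   (potassium (K₂O))
  x1, x2, x3, x4, x5, x6 ≥ 0.
At the optimum only DAP, ammonium sulfate, potassium sulfate are positive (potassium nitrate, bone meal, compost blend = 0). Binding constraints: nitrogen, phosphorus (P₂O₅), potassium (K₂O).
That vertex is x2 = 0.413, x5 = 1.549, x6 = 1.25.
Objective = 1.08·0.413 + 0.56·1.549 + 1.06·1.25 = 2.6385.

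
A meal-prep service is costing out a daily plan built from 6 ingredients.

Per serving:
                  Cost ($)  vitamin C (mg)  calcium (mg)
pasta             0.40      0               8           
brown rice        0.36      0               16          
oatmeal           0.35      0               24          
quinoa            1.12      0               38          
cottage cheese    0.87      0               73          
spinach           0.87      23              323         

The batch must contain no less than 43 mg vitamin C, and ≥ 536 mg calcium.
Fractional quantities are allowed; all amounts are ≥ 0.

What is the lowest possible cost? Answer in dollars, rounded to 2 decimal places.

Set it up as a linear program. Let x1 = servings of pasta, x2 = servings of brown rice, x3 = servings of oatmeal, x4 = servings of quinoa, x5 = servings of cottage cheese, x6 = servings of spinach.
Minimize 0.4x1 + 0.36x2 + 0.35x3 + 1.12x4 + 0.87x5 + 0.87x6 subject to:
  23x6 ≥ 43   (vitamin C)
  8x1 + 16x2 + 24x3 + 38x4 + 73x5 + 323x6 ≥ 536   (calcium)
  x1, x2, x3, x4, x5, x6 ≥ 0.
The optimal basis is {spinach}; pasta, brown rice, oatmeal, quinoa, cottage cheese drop out. Binding constraint: vitamin C.
That vertex is x6 = 1.87.
Objective = 0.87·1.87 = 1.6269.

$1.63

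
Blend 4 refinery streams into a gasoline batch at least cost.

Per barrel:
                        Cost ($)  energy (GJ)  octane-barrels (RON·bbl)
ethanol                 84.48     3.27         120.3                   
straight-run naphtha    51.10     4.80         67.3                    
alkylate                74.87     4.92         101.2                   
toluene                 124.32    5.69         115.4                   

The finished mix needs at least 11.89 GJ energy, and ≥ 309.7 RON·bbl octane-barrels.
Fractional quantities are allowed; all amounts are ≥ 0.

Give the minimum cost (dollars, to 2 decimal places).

$221.97

Let x1 = barrels of ethanol, x2 = barrels of straight-run naphtha, x3 = barrels of alkylate, x4 = barrels of toluene.
Minimise 84.48x1 + 51.1x2 + 74.87x3 + 124.32x4 subject to:
  3.27x1 + 4.8x2 + 4.92x3 + 5.69x4 ≥ 11.89   (energy)
  120.3x1 + 67.3x2 + 101.2x3 + 115.4x4 ≥ 309.7   (octane-barrels)
  x1, x2, x3, x4 ≥ 0.
The cheapest feasible vertex uses only ethanol, straight-run naphtha; alkylate, toluene are not used. There the energy and octane-barrels constraints are tight.
Optimal quantities: ethanol = 1.9206 barrels, straight-run naphtha = 1.1687 barrels.
Cost = 84.48·1.9206 + 51.1·1.1687 = 221.9729.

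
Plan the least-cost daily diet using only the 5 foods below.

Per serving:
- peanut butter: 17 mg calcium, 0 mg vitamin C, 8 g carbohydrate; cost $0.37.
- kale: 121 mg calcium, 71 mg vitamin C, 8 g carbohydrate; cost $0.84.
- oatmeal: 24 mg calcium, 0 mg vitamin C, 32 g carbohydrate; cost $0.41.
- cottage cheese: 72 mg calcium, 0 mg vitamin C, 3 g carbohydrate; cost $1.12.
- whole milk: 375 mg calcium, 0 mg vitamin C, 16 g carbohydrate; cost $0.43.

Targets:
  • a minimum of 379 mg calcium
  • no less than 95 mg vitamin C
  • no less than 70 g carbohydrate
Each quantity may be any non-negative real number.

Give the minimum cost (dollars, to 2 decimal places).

This is a linear program. Let x1 = servings of peanut butter, x2 = servings of kale, x3 = servings of oatmeal, x4 = servings of cottage cheese, x5 = servings of whole milk.
min 0.37x1 + 0.84x2 + 0.41x3 + 1.12x4 + 0.43x5 s.t.:
  17x1 + 121x2 + 24x3 + 72x4 + 375x5 ≥ 379   (calcium)
  71x2 ≥ 95   (vitamin C)
  8x1 + 8x2 + 32x3 + 3x4 + 16x5 ≥ 70   (carbohydrate)
  x1, x2, x3, x4, x5 ≥ 0.
At the optimum only kale, oatmeal, whole milk are positive (peanut butter, cottage cheese = 0). Binding constraints: calcium, vitamin C, carbohydrate.
Solving gives x2 = 1.338, x3 = 1.615, x5 = 0.4756.
Objective = 0.84·1.338 + 0.41·1.615 + 0.43·0.4756 = 1.9906.

$1.99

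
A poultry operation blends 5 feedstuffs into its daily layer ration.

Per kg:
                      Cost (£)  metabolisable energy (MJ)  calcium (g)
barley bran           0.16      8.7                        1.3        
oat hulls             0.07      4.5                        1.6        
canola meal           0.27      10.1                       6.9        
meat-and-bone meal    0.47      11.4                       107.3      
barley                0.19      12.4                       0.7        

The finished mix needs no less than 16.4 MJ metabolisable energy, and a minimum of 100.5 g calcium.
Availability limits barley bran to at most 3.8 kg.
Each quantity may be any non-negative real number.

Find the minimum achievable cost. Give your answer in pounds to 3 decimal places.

£0.523

Let x1 = kg of barley bran, x2 = kg of oat hulls, x3 = kg of canola meal, x4 = kg of meat-and-bone meal, x5 = kg of barley.
Minimize 0.16x1 + 0.07x2 + 0.27x3 + 0.47x4 + 0.19x5 subject to:
  8.7x1 + 4.5x2 + 10.1x3 + 11.4x4 + 12.4x5 ≥ 16.4   (metabolisable energy)
  1.3x1 + 1.6x2 + 6.9x3 + 107.3x4 + 0.7x5 ≥ 100.5   (calcium)
  x1 ≤ 3.8
  x1, x2, x3, x4, x5 ≥ 0.
The optimal basis is {oat hulls, meat-and-bone meal}; barley bran, canola meal, barley drop out. Binding constraints: metabolisable energy and calcium.
Optimal quantities: oat hulls = 1.322 kg, meat-and-bone meal = 0.9169 kg.
Objective = 0.07·1.322 + 0.47·0.9169 = 0.52348.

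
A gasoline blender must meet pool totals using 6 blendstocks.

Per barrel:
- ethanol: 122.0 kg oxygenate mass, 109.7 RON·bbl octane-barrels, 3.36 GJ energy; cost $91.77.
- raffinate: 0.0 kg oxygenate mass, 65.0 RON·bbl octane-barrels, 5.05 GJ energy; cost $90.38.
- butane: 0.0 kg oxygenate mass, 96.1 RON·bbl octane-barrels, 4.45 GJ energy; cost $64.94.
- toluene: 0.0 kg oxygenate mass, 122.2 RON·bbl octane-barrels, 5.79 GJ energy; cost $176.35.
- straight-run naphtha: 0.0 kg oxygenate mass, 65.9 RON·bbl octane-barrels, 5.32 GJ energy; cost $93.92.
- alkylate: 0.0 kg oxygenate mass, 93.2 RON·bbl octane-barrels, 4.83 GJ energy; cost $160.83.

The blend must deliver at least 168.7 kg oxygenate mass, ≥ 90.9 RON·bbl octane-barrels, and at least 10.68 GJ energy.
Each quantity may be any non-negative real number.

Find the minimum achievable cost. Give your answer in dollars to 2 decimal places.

$214.95

This is a linear program. Let x1 = barrels of ethanol, x2 = barrels of raffinate, x3 = barrels of butane, x4 = barrels of toluene, x5 = barrels of straight-run naphtha, x6 = barrels of alkylate.
Minimize 91.77x1 + 90.38x2 + 64.94x3 + 176.35x4 + 93.92x5 + 160.83x6 with:
  122x1 ≥ 168.7   (oxygenate mass)
  109.7x1 + 65x2 + 96.1x3 + 122.2x4 + 65.9x5 + 93.2x6 ≥ 90.9   (octane-barrels)
  3.36x1 + 5.05x2 + 4.45x3 + 5.79x4 + 5.32x5 + 4.83x6 ≥ 10.68   (energy)
  x1, x2, x3, x4, x5, x6 ≥ 0.
At the optimum only ethanol, butane are positive (raffinate, toluene, straight-run naphtha, alkylate = 0). Binding constraints: oxygenate mass and energy.
Optimal quantities: ethanol = 1.3828 barrels, butane = 1.3559 barrels.
Total cost: 91.77·1.3828 + 64.94·1.3559 = 214.9517.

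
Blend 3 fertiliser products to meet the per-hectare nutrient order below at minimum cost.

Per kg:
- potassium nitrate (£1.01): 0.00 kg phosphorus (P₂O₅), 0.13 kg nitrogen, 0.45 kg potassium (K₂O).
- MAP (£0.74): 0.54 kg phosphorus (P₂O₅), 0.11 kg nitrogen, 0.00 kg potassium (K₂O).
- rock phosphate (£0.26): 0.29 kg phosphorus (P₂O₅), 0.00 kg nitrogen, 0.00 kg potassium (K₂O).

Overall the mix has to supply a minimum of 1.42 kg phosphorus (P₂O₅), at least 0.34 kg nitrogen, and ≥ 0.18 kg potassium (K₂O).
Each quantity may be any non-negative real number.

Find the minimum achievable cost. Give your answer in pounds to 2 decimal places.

£2.35

Let x1 = kg of potassium nitrate, x2 = kg of MAP, x3 = kg of rock phosphate.
min 1.01x1 + 0.74x2 + 0.26x3 s.t.:
  0.54x2 + 0.29x3 ≥ 1.42   (phosphorus (P₂O₅))
  0.13x1 + 0.11x2 ≥ 0.34   (nitrogen)
  0.45x1 ≥ 0.18   (potassium (K₂O))
  x1, x2, x3 ≥ 0.
The optimal mix uses every input. The phosphorus (P₂O₅), nitrogen, potassium (K₂O) requirements are met with equality.
Optimal quantities: potassium nitrate = 0.4 kg, MAP = 2.618 kg, rock phosphate = 0.02132 kg.
Objective = 1.01·0.4 + 0.74·2.618 + 0.26·0.02132 = 2.3469.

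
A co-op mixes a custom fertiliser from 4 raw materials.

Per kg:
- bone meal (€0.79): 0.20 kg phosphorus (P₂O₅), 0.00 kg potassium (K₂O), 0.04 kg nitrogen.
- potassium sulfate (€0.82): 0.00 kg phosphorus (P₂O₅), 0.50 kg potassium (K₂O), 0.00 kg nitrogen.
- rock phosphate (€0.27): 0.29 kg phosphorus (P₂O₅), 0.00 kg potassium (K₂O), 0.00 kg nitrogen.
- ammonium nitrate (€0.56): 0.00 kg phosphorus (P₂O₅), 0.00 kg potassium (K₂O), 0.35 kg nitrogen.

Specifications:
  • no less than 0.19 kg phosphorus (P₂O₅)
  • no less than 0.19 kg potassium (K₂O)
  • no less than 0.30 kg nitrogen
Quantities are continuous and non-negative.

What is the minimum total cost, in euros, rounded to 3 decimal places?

Set it up as a linear program. Let x1 = kg of bone meal, x2 = kg of potassium sulfate, x3 = kg of rock phosphate, x4 = kg of ammonium nitrate.
Minimize 0.79x1 + 0.82x2 + 0.27x3 + 0.56x4 s.t.:
  0.2x1 + 0.29x3 ≥ 0.19   (phosphorus (P₂O₅))
  0.5x2 ≥ 0.19   (potassium (K₂O))
  0.04x1 + 0.35x4 ≥ 0.3   (nitrogen)
  x1, x2, x3, x4 ≥ 0.
The optimal basis is {potassium sulfate, rock phosphate, ammonium nitrate}; bone meal drops out. The phosphorus (P₂O₅), potassium (K₂O), nitrogen requirements are met with equality.
That vertex is x2 = 0.38, x3 = 0.6552, x4 = 0.8571.
Hence cost = 0.82·0.38 + 0.27·0.6552 + 0.56·0.8571 = €0.96848.

€0.968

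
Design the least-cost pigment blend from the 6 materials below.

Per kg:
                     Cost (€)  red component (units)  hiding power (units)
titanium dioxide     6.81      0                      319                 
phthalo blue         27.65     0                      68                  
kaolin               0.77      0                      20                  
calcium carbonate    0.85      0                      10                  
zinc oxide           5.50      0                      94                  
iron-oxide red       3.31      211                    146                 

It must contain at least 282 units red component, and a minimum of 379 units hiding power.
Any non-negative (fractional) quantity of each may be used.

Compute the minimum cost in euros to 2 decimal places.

€8.35

Treat it as an LP. Let x1 = kg of titanium dioxide, x2 = kg of phthalo blue, x3 = kg of kaolin, x4 = kg of calcium carbonate, x5 = kg of zinc oxide, x6 = kg of iron-oxide red.
min 6.81x1 + 27.65x2 + 0.77x3 + 0.85x4 + 5.5x5 + 3.31x6 subject to:
  211x6 ≥ 282   (red component)
  319x1 + 68x2 + 20x3 + 10x4 + 94x5 + 146x6 ≥ 379   (hiding power)
  x1, x2, x3, x4, x5, x6 ≥ 0.
The cheapest feasible vertex uses only titanium dioxide, iron-oxide red; phthalo blue, kaolin, calcium carbonate, zinc oxide are not used. There the red component and hiding power constraints are tight.
Optimal quantities: titanium dioxide = 0.5764 kg, iron-oxide red = 1.336 kg.
Cost = 6.81·0.5764 + 3.31·1.336 = 8.3474.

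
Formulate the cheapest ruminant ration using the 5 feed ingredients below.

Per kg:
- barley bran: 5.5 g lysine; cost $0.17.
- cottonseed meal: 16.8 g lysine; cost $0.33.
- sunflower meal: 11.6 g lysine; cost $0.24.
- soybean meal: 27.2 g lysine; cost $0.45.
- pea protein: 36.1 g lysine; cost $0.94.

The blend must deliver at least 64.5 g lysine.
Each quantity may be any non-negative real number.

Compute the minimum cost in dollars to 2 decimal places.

Let x1 = kg of barley bran, x2 = kg of cottonseed meal, x3 = kg of sunflower meal, x4 = kg of soybean meal, x5 = kg of pea protein.
min 0.17x1 + 0.33x2 + 0.24x3 + 0.45x4 + 0.94x5 s.t.:
  5.5x1 + 16.8x2 + 11.6x3 + 27.2x4 + 36.1x5 ≥ 64.5   (lysine)
  x1, x2, x3, x4, x5 ≥ 0.
At the optimum only soybean meal is positive (barley bran, cottonseed meal, sunflower meal, pea protein = 0). There the lysine constraint is tight.
Optimal quantities: soybean meal = 2.371 kg.
Total cost: 0.45·2.371 = 1.0670.

$1.07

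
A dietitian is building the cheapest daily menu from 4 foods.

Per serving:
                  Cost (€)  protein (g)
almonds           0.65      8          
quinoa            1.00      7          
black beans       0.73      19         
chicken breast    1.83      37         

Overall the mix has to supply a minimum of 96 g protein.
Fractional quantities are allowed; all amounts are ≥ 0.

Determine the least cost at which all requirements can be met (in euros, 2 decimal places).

€3.69

Let x1 = servings of almonds, x2 = servings of quinoa, x3 = servings of black beans, x4 = servings of chicken breast.
min 0.65x1 + 1x2 + 0.73x3 + 1.83x4 s.t.:
  8x1 + 7x2 + 19x3 + 37x4 ≥ 96   (protein)
  x1, x2, x3, x4 ≥ 0.
The minimum-cost mix takes nothing from almonds, quinoa, chicken breast — only black beans. There the protein constraint is tight.
That vertex is x3 = 5.053.
Objective = 0.73·5.053 = 3.6887.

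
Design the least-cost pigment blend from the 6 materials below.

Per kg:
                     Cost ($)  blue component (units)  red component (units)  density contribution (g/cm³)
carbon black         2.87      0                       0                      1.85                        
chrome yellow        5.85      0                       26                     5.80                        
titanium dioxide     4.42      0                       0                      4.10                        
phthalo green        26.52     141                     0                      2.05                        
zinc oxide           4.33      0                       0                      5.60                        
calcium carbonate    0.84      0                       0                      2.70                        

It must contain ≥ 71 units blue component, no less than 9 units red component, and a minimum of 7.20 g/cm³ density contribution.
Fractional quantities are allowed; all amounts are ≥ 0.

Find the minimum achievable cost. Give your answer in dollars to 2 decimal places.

$16.67

Let x1 = kg of carbon black, x2 = kg of chrome yellow, x3 = kg of titanium dioxide, x4 = kg of phthalo green, x5 = kg of zinc oxide, x6 = kg of calcium carbonate.
Minimise 2.87x1 + 5.85x2 + 4.42x3 + 26.52x4 + 4.33x5 + 0.84x6 s.t.:
  141x4 ≥ 71   (blue component)
  26x2 ≥ 9   (red component)
  1.85x1 + 5.8x2 + 4.1x3 + 2.05x4 + 5.6x5 + 2.7x6 ≥ 7.2   (density contribution)
  x1, x2, x3, x4, x5, x6 ≥ 0.
The minimum-cost mix takes nothing from carbon black, titanium dioxide, zinc oxide — only chrome yellow, phthalo green, calcium carbonate. Binding constraints: blue component, red component, density contribution.
Solving gives x2 = 0.3462, x4 = 0.5035, x6 = 1.541.
Total cost: 5.85·0.3462 + 26.52·0.5035 + 0.84·1.541 = 16.6725.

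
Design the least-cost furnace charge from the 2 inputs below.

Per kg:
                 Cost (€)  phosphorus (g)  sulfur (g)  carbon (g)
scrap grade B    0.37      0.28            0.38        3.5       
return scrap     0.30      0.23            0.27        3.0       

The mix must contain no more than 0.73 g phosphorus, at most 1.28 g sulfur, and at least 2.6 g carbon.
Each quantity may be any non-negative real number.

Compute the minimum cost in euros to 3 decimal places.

€0.260

Treat it as an LP. Let x1 = kg of scrap grade B, x2 = kg of return scrap.
Minimise 0.37x1 + 0.3x2 with:
  0.28x1 + 0.23x2 ≤ 0.73   (phosphorus)
  0.38x1 + 0.27x2 ≤ 1.28   (sulfur)
  3.5x1 + 3x2 ≥ 2.6   (carbon)
  x1, x2 ≥ 0.
The minimum-cost mix takes nothing from scrap grade B — only return scrap. The carbon requirement is met with equality.
So return scrap = 0.8667 kg.
Hence cost = 0.3·0.8667 = €0.26001.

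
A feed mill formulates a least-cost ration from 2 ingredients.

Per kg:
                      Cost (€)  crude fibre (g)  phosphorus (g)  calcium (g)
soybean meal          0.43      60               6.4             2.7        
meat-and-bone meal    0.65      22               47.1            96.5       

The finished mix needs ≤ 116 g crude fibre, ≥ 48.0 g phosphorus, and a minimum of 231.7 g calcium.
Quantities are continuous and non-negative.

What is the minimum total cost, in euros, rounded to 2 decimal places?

€1.56

This is a linear program. Let x1 = kg of soybean meal, x2 = kg of meat-and-bone meal.
min 0.43x1 + 0.65x2 s.t.:
  60x1 + 22x2 ≤ 116   (crude fibre)
  6.4x1 + 47.1x2 ≥ 48   (phosphorus)
  2.7x1 + 96.5x2 ≥ 231.7   (calcium)
  x1, x2 ≥ 0.
The minimum-cost mix takes nothing from soybean meal — only meat-and-bone meal. Binding constraint: calcium.
That vertex is x2 = 2.401.
Total cost: 0.65·2.401 = 1.5607.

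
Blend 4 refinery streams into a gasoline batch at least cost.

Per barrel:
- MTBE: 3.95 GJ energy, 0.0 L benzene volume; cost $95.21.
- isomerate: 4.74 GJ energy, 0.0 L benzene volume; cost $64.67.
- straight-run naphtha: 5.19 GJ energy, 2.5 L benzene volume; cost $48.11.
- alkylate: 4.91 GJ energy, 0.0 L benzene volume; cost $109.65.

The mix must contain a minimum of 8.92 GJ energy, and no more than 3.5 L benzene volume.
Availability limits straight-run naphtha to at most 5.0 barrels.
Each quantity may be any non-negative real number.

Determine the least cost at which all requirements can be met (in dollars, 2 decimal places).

$89.92

Let x1 = barrels of MTBE, x2 = barrels of isomerate, x3 = barrels of straight-run naphtha, x4 = barrels of alkylate.
Minimise 95.21x1 + 64.67x2 + 48.11x3 + 109.65x4 with:
  3.95x1 + 4.74x2 + 5.19x3 + 4.91x4 ≥ 8.92   (energy)
  2.5x3 ≤ 3.5   (benzene volume)
  x3 ≤ 5
  x1, x2, x3, x4 ≥ 0.
The minimum-cost mix takes nothing from MTBE, alkylate — only isomerate, straight-run naphtha. Binding constraints: energy and benzene volume.
So isomerate = 0.3489 barrels, straight-run naphtha = 1.4 barrels.
Cost = 64.67·0.3489 + 48.11·1.4 = 89.9174.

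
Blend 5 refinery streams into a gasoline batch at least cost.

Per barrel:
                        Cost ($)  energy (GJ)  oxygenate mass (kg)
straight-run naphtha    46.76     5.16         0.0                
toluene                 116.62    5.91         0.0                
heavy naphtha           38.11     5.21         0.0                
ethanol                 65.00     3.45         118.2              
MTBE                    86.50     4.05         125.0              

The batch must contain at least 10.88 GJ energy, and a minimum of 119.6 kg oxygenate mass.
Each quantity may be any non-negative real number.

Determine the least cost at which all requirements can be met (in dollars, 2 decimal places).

Let x1 = barrels of straight-run naphtha, x2 = barrels of toluene, x3 = barrels of heavy naphtha, x4 = barrels of ethanol, x5 = barrels of MTBE.
min 46.76x1 + 116.62x2 + 38.11x3 + 65x4 + 86.5x5 subject to:
  5.16x1 + 5.91x2 + 5.21x3 + 3.45x4 + 4.05x5 ≥ 10.88   (energy)
  118.2x4 + 125x5 ≥ 119.6   (oxygenate mass)
  x1, x2, x3, x4, x5 ≥ 0.
At the optimum only heavy naphtha, ethanol are positive (straight-run naphtha, toluene, MTBE = 0). There the energy and oxygenate mass constraints are tight.
So heavy naphtha = 1.418 barrels, ethanol = 1.012 barrels.
Total cost: 38.11·1.418 + 65·1.012 = 119.8200.

$119.82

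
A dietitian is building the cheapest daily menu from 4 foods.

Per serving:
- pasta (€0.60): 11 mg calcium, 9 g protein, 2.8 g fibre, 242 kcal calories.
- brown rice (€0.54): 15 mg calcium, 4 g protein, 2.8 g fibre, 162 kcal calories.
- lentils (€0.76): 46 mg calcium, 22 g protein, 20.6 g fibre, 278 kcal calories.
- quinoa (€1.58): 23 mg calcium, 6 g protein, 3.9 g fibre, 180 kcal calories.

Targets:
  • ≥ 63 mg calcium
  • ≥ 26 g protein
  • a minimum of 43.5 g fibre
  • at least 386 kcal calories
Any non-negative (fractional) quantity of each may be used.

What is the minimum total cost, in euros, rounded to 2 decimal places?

€1.60

Let x1 = servings of pasta, x2 = servings of brown rice, x3 = servings of lentils, x4 = servings of quinoa.
Minimise 0.6x1 + 0.54x2 + 0.76x3 + 1.58x4 s.t.:
  11x1 + 15x2 + 46x3 + 23x4 ≥ 63   (calcium)
  9x1 + 4x2 + 22x3 + 6x4 ≥ 26   (protein)
  2.8x1 + 2.8x2 + 20.6x3 + 3.9x4 ≥ 43.5   (fibre)
  242x1 + 162x2 + 278x3 + 180x4 ≥ 386   (calories)
  x1, x2, x3, x4 ≥ 0.
The minimum-cost mix takes nothing from pasta, brown rice, quinoa — only lentils. The fibre requirement is met with equality.
So lentils = 2.1117 servings.
Objective = 0.76·2.1117 = 1.6049.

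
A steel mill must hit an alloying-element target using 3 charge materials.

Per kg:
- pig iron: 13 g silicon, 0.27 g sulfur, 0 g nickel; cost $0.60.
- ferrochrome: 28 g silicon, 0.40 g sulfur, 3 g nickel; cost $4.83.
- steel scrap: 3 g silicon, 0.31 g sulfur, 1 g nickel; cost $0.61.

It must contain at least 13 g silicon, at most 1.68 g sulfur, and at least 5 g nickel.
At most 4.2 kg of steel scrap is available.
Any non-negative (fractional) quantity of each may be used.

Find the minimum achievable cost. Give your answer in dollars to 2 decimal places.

$3.85

Treat it as an LP. Let x1 = kg of pig iron, x2 = kg of ferrochrome, x3 = kg of steel scrap.
Minimise 0.6x1 + 4.83x2 + 0.61x3 s.t.:
  13x1 + 28x2 + 3x3 ≥ 13   (silicon)
  0.27x1 + 0.4x2 + 0.31x3 ≤ 1.68   (sulfur)
  3x2 + 1x3 ≥ 5   (nickel)
  x3 ≤ 4.2
  x1, x2, x3 ≥ 0.
The cheapest feasible vertex uses only ferrochrome, steel scrap; pig iron is not used. The nickel and the steel scrap cap requirements are met with equality.
So ferrochrome = 0.2667 kg, steel scrap = 4.2 kg.
Objective = 4.83·0.2667 + 0.61·4.2 = 3.8502.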